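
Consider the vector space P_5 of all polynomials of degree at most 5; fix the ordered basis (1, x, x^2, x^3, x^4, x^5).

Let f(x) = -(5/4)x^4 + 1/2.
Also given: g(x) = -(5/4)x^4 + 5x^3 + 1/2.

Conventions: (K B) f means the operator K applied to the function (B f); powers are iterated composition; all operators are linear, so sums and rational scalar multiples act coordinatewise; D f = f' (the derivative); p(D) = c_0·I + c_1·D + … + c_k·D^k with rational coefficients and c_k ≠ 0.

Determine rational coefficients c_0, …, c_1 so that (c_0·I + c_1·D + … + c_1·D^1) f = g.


c_0 = 1, c_1 = -1

D^0 f = -(5/4)x^4 + 1/2
D^1 f = -5x^3
matching coefficients of g against c_0 f + c_1 Df + … from the top degree down determines the c_i
solution: c_0 = 1, c_1 = -1


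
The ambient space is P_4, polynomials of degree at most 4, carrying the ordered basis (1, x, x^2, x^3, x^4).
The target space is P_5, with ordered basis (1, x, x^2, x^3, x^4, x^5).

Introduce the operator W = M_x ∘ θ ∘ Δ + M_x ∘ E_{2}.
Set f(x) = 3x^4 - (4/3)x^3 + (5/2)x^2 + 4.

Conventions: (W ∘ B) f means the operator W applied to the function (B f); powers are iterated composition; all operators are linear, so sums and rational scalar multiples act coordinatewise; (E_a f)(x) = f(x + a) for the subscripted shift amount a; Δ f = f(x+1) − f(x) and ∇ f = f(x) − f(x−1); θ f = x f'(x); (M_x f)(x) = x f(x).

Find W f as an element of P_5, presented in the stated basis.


Δ f = 12x^3 + 14x^2 + 13x + 25/6
θ Δ f = 36x^3 + 28x^2 + 13x
M_x θ Δ f = 36x^4 + 28x^3 + 13x^2
E_{2} f = 3x^4 + (68/3)x^3 + (133/2)x^2 + 90x + 154/3
M_x E_{2} f = 3x^5 + (68/3)x^4 + (133/2)x^3 + 90x^2 + (154/3)x
(M_x ∘ θ ∘ Δ + M_x ∘ E_{2}) f = 3x^5 + (176/3)x^4 + (189/2)x^3 + 103x^2 + (154/3)x

the result is g(x) = 3x^5 + (176/3)x^4 + (189/2)x^3 + 103x^2 + (154/3)x


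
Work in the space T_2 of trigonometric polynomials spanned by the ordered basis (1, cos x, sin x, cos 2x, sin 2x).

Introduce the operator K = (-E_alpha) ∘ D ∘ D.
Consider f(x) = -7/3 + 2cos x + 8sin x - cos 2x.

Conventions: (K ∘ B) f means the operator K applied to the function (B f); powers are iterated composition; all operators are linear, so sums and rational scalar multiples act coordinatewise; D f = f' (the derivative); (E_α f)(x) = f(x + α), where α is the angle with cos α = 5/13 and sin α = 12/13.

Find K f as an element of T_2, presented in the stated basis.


the result is g(x) = (106/13)cos x + (16/13)sin x + (476/169)cos 2x + (480/169)sin 2x

D f = 8cos x - 2sin x + 2sin 2x
D D f = -2cos x - 8sin x + 4cos 2x
E_alpha (D ∘ D) f = -(106/13)cos x - (16/13)sin x - (476/169)cos 2x - (480/169)sin 2x
(-E_alpha) (D ∘ D) f = (106/13)cos x + (16/13)sin x + (476/169)cos 2x + (480/169)sin 2x


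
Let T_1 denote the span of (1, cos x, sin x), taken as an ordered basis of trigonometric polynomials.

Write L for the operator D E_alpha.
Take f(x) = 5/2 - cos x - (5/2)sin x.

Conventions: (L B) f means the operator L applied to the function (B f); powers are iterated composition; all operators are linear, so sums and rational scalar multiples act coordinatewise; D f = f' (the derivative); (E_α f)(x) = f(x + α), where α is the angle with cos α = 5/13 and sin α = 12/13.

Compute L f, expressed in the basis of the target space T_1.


E_alpha f = 5/2 - (35/13)cos x - (1/26)sin x
D E_alpha f = -(1/26)cos x + (35/13)sin x

g(x) = -(1/26)cos x + (35/13)sin x


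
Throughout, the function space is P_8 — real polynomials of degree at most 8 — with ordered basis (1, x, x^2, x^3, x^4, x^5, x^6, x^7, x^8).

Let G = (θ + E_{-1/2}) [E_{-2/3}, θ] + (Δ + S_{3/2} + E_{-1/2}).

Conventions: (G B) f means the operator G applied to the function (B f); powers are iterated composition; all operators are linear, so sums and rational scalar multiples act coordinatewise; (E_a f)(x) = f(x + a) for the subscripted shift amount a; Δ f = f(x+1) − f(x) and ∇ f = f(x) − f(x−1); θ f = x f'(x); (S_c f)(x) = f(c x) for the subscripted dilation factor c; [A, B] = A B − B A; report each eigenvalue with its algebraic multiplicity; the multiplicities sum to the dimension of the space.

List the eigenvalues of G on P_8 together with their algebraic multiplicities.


λ = 2 (multiplicity 1), λ = 5/2 (multiplicity 1), λ = 13/4 (multiplicity 1), λ = 35/8 (multiplicity 1), λ = 97/16 (multiplicity 1), λ = 275/32 (multiplicity 1), λ = 793/64 (multiplicity 1), λ = 2315/128 (multiplicity 1), λ = 6817/256 (multiplicity 1)

image of 1: 2
image of x: (5/2)x - 1/6
image of x^2: (13/4)x^2 - (5/3)x + 101/36
image of x^3: (35/8)x^3 - (9/2)x^2 + (133/12)x - 133/72
image of x^4: (97/16)x^4 - (26/3)x^3 + (55/2)x^2 - (197/18)x + 6865/1296
image of x^5: (275/32)x^5 - (85/6)x^4 + (985/18)x^3 - (145/4)x^2 + (39445/1296)x - 40487/7776
image of x^6: (793/64)x^6 - 21x^5 + (1145/12)x^4 - (1625/18)x^3 + (14855/144)x^2 - (45607/1296)x + 150251/15552
image of x^7: (2315/128)x^7 - (175/6)x^6 + (609/4)x^5 - (13615/72)x^4 + (347795/1296)x^3 - (118363/864)x^2 + (1109101/15552)x - 3016423/279936
image of x^8: (6817/256)x^8 - (116/3)x^7 + (2051/9)x^6 - (1057/3)x^5 + (383635/648)x^4 - (390929/972)x^3 + (129605/432)x^2 - (3131111/34992)x + 28039553/1679616
the matrix is upper triangular; its diagonal is (2, 5/2, 13/4, 35/8, 97/16, 275/32, 793/64, 2315/128, 6817/256)
for a triangular matrix the eigenvalues are the diagonal entries, with algebraic multiplicity their repetition count


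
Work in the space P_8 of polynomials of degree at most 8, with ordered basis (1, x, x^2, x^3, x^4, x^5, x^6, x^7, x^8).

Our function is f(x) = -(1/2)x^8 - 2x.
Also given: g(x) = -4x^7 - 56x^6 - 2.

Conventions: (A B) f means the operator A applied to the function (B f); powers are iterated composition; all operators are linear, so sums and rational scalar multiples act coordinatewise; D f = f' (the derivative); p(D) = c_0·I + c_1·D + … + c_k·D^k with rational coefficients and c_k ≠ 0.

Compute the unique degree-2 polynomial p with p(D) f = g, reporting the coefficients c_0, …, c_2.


D^0 f = -(1/2)x^8 - 2x
D^1 f = -4x^7 - 2
D^2 f = -28x^6
matching coefficients of g against c_0 f + c_1 Df + … from the top degree down determines the c_i
solution: c_0 = 0, c_1 = 1, c_2 = 2

c_0 = 0, c_1 = 1, c_2 = 2


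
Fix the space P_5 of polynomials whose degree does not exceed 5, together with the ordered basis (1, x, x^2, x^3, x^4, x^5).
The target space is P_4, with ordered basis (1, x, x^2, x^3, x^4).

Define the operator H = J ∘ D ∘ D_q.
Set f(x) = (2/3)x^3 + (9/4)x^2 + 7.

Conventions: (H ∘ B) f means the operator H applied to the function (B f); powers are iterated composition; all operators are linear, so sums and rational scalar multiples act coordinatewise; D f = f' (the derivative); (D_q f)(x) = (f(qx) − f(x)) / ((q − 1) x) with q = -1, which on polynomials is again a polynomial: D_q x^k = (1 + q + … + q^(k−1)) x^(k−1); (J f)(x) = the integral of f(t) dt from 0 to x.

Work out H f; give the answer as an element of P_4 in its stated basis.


the result is g(x) = (2/3)x^2

D_q f = (2/3)x^2
D D_q f = (4/3)x
J D D_q f = (2/3)x^2


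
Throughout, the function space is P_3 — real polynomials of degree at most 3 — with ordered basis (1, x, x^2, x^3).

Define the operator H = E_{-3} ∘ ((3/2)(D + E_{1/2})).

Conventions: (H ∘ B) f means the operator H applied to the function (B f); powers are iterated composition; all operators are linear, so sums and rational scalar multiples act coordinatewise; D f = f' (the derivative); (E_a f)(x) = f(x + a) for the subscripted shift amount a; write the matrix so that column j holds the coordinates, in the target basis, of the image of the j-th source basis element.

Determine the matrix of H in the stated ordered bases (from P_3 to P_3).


the matrix is [[3/2, -9/4, 3/8, 273/16]; [0, 3/2, -9/2, 9/8]; [0, 0, 3/2, -27/4]; [0, 0, 0, 3/2]] (rows listed top to bottom)

image of 1: 3/2
image of x: (3/2)x - 9/4
image of x^2: (3/2)x^2 - (9/2)x + 3/8
image of x^3: (3/2)x^3 - (27/4)x^2 + (9/8)x + 273/16
each image's coordinates form column j of the matrix


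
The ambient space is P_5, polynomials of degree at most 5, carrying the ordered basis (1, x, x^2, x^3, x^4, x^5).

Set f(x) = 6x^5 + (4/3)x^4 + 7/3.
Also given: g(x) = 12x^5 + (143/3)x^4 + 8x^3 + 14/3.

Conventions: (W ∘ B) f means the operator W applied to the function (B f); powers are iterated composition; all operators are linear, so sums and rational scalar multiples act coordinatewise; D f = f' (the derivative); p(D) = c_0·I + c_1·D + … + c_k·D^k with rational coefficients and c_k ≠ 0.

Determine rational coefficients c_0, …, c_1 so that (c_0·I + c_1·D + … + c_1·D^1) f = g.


p(D) = 2·I + (3/2)·D, i.e. c_0 = 2, c_1 = 3/2

D^0 f = 6x^5 + (4/3)x^4 + 7/3
D^1 f = 30x^4 + (16/3)x^3
matching coefficients of g against c_0 f + c_1 Df + … from the top degree down determines the c_i
solution: c_0 = 2, c_1 = 3/2


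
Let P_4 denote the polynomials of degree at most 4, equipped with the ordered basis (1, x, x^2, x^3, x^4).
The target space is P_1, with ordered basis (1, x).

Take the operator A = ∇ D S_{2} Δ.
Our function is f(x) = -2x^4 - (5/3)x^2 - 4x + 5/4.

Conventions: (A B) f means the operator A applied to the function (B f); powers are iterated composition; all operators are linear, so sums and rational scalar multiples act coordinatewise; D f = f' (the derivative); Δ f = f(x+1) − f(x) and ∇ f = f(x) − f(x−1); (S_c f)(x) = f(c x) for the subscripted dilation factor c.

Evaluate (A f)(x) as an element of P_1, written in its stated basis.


g(x) = -384x + 96

Δ f = -8x^3 - 12x^2 - (34/3)x - 23/3
S_{2} Δ f = -64x^3 - 48x^2 - (68/3)x - 23/3
D S_{2} Δ f = -192x^2 - 96x - 68/3
∇ (D S_{2} Δ) f = -384x + 96


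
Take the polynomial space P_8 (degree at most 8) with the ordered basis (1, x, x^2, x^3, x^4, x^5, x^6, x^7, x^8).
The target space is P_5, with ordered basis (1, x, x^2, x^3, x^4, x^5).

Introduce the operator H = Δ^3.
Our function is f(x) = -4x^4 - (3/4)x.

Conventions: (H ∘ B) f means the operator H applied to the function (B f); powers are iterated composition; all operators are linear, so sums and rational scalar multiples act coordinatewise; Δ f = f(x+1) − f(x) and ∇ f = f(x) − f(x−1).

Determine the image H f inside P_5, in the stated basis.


Δ f = -16x^3 - 24x^2 - 16x - 19/4
Δ Δ f = -48x^2 - 96x - 56
Δ Δ Δ f = -96x - 144

the result is g(x) = -96x - 144


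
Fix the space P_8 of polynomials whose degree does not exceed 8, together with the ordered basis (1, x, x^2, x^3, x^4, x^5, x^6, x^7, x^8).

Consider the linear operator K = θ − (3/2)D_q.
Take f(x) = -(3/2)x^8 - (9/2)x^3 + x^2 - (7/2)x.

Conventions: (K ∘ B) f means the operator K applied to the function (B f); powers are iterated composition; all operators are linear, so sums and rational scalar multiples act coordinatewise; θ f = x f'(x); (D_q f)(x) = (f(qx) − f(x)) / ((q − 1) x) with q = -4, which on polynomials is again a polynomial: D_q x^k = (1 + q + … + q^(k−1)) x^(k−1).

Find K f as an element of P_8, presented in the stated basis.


θ f = -12x^8 - (27/2)x^3 + 2x^2 - (7/2)x
D_q f = (39321/2)x^7 - (117/2)x^2 - 3x - 7/2
(-(3/2)D_q) f = -(117963/4)x^7 + (351/4)x^2 + (9/2)x + 21/4
(θ − (3/2)D_q) f = -12x^8 - (117963/4)x^7 - (27/2)x^3 + (359/4)x^2 + x + 21/4

the image equals g(x) = -12x^8 - (117963/4)x^7 - (27/2)x^3 + (359/4)x^2 + x + 21/4


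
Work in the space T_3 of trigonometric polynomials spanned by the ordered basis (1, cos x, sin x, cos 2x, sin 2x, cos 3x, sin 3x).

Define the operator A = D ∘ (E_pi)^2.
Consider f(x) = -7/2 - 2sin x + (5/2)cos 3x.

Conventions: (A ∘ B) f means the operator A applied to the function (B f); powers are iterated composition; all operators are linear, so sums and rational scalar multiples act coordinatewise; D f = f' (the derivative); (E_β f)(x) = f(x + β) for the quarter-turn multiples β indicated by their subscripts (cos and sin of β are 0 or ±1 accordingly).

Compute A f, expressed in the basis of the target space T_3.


E_pi f = -7/2 + 2sin x - (5/2)cos 3x
E_pi E_pi f = -7/2 - 2sin x + (5/2)cos 3x
D (E_pi)^2 f = -2cos x - (15/2)sin 3x

the result is g(x) = -2cos x - (15/2)sin 3x


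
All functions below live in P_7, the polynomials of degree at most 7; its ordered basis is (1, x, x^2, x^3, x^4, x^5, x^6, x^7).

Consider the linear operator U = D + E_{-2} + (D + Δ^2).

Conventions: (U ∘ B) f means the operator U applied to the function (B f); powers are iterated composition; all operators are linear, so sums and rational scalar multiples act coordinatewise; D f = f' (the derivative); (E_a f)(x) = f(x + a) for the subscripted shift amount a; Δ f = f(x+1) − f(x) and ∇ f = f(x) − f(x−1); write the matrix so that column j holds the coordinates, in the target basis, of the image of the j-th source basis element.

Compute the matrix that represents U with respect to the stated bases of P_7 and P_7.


image of 1: 1
image of x: x
image of x^2: x^2 + 6
image of x^3: x^3 + 18x - 2
image of x^4: x^4 + 36x^2 - 8x + 30
image of x^5: x^5 + 60x^3 - 20x^2 + 150x - 2
image of x^6: x^6 + 90x^4 - 40x^3 + 450x^2 - 12x + 126
image of x^7: x^7 + 126x^5 - 70x^4 + 1050x^3 - 42x^2 + 882x - 2
each image's coordinates form column j of the matrix

the matrix is [[1, 0, 6, -2, 30, -2, 126, -2]; [0, 1, 0, 18, -8, 150, -12, 882]; [0, 0, 1, 0, 36, -20, 450, -42]; [0, 0, 0, 1, 0, 60, -40, 1050]; [0, 0, 0, 0, 1, 0, 90, -70]; [0, 0, 0, 0, 0, 1, 0, 126]; [0, 0, 0, 0, 0, 0, 1, 0]; [0, 0, 0, 0, 0, 0, 0, 1]] (rows listed top to bottom)


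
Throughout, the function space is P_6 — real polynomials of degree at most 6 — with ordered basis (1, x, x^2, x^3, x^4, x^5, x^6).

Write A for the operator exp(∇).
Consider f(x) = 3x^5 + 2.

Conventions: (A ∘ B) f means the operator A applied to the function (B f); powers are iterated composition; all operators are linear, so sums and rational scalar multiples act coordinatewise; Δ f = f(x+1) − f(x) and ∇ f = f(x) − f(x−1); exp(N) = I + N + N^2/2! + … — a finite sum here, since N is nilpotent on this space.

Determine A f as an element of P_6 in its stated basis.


the image equals g(x) = 3x^5 + 15x^4 - 30x^2 + 15x + 8

order-1 term: 15x^4 - 30x^3 + 30x^2 - 15x + 3
order-2 term: 30x^3 - 90x^2 + 105x - 45
order-3 term: 30x^2 - 90x + 75
order-4 term: 15x - 30
order-5 term: 3
the series for exp(∇) f terminates at order 5
exp(∇) f = 3x^5 + 15x^4 - 30x^2 + 15x + 8


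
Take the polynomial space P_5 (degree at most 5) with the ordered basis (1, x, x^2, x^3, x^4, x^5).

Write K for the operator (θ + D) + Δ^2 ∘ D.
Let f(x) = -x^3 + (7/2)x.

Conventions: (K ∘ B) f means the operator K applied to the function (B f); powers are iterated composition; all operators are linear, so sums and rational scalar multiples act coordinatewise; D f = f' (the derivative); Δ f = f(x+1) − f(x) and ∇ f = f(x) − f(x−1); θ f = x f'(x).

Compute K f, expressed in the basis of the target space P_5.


θ f = -3x^3 + (7/2)x
D f = -3x^2 + 7/2
(θ + D) f = -3x^3 - 3x^2 + (7/2)x + 7/2
D f = -3x^2 + 7/2
Δ D f = -6x - 3
Δ Δ D f = -6
((θ + D) + Δ^2 ∘ D) f = -3x^3 - 3x^2 + (7/2)x - 5/2

the image equals g(x) = -3x^3 - 3x^2 + (7/2)x - 5/2


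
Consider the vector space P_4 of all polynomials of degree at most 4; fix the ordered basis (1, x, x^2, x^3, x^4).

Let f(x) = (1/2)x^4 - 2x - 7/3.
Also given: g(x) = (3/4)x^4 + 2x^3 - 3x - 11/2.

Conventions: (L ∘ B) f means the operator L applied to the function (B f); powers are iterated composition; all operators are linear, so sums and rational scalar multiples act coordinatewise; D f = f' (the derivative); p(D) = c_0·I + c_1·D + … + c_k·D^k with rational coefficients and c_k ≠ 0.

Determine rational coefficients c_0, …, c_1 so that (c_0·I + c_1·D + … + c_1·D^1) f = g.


p(D) = (3/2)·I + D, i.e. c_0 = 3/2, c_1 = 1

D^0 f = (1/2)x^4 - 2x - 7/3
D^1 f = 2x^3 - 2
matching coefficients of g against c_0 f + c_1 Df + … from the top degree down determines the c_i
solution: c_0 = 3/2, c_1 = 1


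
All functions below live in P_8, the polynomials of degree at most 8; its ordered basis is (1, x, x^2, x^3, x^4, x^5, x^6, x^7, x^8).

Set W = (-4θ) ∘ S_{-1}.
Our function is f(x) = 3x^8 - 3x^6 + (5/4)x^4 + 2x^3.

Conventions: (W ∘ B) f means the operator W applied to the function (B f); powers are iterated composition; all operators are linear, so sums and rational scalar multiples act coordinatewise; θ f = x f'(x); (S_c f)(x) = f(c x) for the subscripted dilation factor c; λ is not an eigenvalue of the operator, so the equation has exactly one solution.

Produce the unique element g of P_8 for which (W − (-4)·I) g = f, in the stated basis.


write g with unknown coordinates in the stated basis and equate coefficients in (W − (-4)·I) g = f
solving from the highest basis element down gives g = -(3/28)x^8 + (3/20)x^6 - (5/48)x^4 + (1/8)x^3
check: W g = (24/7)x^8 - (18/5)x^6 + (5/3)x^4 + (3/2)x^3
so W g − (-4)·g = 3x^8 - 3x^6 + (5/4)x^4 + 2x^3 = f ✓

the result is g(x) = -(3/28)x^8 + (3/20)x^6 - (5/48)x^4 + (1/8)x^3


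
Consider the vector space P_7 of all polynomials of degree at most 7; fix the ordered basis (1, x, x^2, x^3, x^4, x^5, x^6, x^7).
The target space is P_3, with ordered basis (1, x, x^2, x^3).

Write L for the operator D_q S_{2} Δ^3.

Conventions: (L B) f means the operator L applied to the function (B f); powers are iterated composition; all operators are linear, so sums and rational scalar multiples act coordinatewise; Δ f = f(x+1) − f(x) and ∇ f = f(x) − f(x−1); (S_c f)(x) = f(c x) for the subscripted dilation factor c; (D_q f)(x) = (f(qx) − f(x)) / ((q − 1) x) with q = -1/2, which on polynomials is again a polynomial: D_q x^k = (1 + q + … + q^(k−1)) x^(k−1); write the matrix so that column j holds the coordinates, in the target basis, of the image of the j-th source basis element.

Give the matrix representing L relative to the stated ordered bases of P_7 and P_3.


image of 1: 0
image of x: 0
image of x^2: 0
image of x^3: 0
image of x^4: 48
image of x^5: 120x + 360
image of x^6: 720x^2 + 1080x + 1800
image of x^7: 2100x^3 + 7560x^2 + 6300x + 7560
each image's coordinates form column j of the matrix

the matrix is [[0, 0, 0, 0, 48, 360, 1800, 7560]; [0, 0, 0, 0, 0, 120, 1080, 6300]; [0, 0, 0, 0, 0, 0, 720, 7560]; [0, 0, 0, 0, 0, 0, 0, 2100]] (rows listed top to bottom)


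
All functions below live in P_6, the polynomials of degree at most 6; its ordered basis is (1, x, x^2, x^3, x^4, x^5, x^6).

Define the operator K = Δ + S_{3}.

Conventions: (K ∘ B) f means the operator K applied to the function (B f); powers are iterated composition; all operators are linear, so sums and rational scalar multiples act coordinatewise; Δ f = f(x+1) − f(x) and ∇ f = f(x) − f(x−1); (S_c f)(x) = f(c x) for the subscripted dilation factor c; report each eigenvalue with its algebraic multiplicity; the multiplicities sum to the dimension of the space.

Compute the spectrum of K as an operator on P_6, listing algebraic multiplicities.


image of 1: 1
image of x: 3x + 1
image of x^2: 9x^2 + 2x + 1
image of x^3: 27x^3 + 3x^2 + 3x + 1
image of x^4: 81x^4 + 4x^3 + 6x^2 + 4x + 1
image of x^5: 243x^5 + 5x^4 + 10x^3 + 10x^2 + 5x + 1
image of x^6: 729x^6 + 6x^5 + 15x^4 + 20x^3 + 15x^2 + 6x + 1
the matrix is upper triangular; its diagonal is (1, 3, 9, 27, 81, 243, 729)
for a triangular matrix the eigenvalues are the diagonal entries, with algebraic multiplicity their repetition count

λ = 1 (multiplicity 1), λ = 3 (multiplicity 1), λ = 9 (multiplicity 1), λ = 27 (multiplicity 1), λ = 81 (multiplicity 1), λ = 243 (multiplicity 1), λ = 729 (multiplicity 1)


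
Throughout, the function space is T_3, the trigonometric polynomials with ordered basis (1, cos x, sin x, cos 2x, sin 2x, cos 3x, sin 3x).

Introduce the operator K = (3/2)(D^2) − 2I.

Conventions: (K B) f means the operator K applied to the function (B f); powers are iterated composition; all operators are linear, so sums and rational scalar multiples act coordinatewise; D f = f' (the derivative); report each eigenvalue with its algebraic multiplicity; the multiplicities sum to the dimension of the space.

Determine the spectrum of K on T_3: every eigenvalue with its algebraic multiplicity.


image of 1: -2
image of cos x: -(7/2)cos x
image of sin x: -(7/2)sin x
image of cos 2x: -8cos 2x
image of sin 2x: -8sin 2x
image of cos 3x: -(31/2)cos 3x
image of sin 3x: -(31/2)sin 3x
the matrix is diagonal; its diagonal is (-2, -7/2, -7/2, -8, -8, -31/2, -31/2)
for a triangular matrix the eigenvalues are the diagonal entries, with algebraic multiplicity their repetition count

λ = -31/2 (multiplicity 2), λ = -8 (multiplicity 2), λ = -7/2 (multiplicity 2), λ = -2 (multiplicity 1)


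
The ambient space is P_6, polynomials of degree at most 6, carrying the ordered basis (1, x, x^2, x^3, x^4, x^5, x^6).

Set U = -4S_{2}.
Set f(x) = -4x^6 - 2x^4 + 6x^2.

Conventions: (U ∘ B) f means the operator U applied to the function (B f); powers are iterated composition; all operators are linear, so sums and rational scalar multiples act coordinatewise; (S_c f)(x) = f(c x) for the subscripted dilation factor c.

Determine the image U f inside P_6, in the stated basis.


S_{2} f = -256x^6 - 32x^4 + 24x^2
(-4S_{2}) f = 1024x^6 + 128x^4 - 96x^2

the result is g(x) = 1024x^6 + 128x^4 - 96x^2


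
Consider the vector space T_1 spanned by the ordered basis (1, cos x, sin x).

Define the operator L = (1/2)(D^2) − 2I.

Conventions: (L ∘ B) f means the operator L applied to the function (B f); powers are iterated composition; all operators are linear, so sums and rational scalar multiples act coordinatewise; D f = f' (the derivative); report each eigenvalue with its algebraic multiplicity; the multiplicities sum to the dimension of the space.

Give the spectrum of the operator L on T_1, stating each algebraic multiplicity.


image of 1: -2
image of cos x: -(5/2)cos x
image of sin x: -(5/2)sin x
the matrix is diagonal; its diagonal is (-2, -5/2, -5/2)
for a triangular matrix the eigenvalues are the diagonal entries, with algebraic multiplicity their repetition count

λ = -5/2 (multiplicity 2), λ = -2 (multiplicity 1)


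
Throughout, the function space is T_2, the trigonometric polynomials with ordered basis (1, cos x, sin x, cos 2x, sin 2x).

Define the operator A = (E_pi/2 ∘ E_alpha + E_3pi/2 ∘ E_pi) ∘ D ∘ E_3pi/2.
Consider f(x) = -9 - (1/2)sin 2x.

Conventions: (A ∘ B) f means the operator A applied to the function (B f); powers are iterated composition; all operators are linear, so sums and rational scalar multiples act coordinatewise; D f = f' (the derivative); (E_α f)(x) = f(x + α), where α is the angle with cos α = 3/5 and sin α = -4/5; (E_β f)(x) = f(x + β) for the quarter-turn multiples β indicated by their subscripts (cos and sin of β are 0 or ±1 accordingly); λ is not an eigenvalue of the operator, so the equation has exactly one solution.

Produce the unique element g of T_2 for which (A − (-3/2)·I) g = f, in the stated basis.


g(x) = -6 + (8/153)cos 2x - (19/153)sin 2x

write g with unknown coordinates in the stated basis and equate coefficients in (A − (-3/2)·I) g = f
solving from the highest basis element down gives g = -6 + (8/153)cos 2x - (19/153)sin 2x
check: A g = -(4/51)cos 2x - (16/51)sin 2x
so A g − (-3/2)·g = -9 - (1/2)sin 2x = f ✓


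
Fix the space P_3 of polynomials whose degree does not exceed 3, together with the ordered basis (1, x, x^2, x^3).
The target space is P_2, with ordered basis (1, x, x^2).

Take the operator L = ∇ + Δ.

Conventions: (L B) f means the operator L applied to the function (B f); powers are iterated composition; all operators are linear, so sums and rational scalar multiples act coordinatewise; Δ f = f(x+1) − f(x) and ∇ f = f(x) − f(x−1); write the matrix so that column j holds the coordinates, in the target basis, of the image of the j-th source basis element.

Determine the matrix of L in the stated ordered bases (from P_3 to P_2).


the matrix is [[0, 2, 0, 2]; [0, 0, 4, 0]; [0, 0, 0, 6]] (rows listed top to bottom)

image of 1: 0
image of x: 2
image of x^2: 4x
image of x^3: 6x^2 + 2
each image's coordinates form column j of the matrix


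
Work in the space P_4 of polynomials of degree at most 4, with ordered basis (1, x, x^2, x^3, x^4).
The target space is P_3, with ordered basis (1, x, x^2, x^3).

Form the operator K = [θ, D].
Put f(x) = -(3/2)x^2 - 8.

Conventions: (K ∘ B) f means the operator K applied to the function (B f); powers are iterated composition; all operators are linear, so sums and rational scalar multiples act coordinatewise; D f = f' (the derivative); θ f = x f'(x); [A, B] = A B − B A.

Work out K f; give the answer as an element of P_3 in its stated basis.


g(x) = 3x

D f = -3x
θ D f = -3x
θ f = -3x^2
D θ f = -6x
[θ, D] f = 3x


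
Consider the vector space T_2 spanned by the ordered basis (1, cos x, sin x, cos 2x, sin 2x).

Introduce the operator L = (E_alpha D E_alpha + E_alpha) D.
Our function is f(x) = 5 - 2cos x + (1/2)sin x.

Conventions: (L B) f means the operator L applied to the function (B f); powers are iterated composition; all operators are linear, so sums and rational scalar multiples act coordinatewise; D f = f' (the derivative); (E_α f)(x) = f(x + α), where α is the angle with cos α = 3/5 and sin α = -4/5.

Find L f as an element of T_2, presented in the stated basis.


the result is g(x) = -(69/50)cos x + (183/50)sin x

D f = (1/2)cos x + 2sin x
E_alpha D f = -(13/10)cos x + (8/5)sin x
D E_alpha D f = (8/5)cos x + (13/10)sin x
E_alpha D E_alpha D f = -(2/25)cos x + (103/50)sin x
E_alpha D f = -(13/10)cos x + (8/5)sin x
(E_alpha D E_alpha + E_alpha) D f = -(69/50)cos x + (183/50)sin x


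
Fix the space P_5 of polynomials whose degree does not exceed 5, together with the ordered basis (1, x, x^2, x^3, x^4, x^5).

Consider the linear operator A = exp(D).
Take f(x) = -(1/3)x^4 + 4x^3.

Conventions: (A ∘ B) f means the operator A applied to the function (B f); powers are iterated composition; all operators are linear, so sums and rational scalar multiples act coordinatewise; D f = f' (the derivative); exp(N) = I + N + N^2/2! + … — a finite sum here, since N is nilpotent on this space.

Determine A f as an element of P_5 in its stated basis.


order-1 term: -(4/3)x^3 + 12x^2
order-2 term: -2x^2 + 12x
order-3 term: -(4/3)x + 4
order-4 term: -1/3
the series for exp(D) f terminates at order 4
exp(D) f = -(1/3)x^4 + (8/3)x^3 + 10x^2 + (32/3)x + 11/3

the result is g(x) = -(1/3)x^4 + (8/3)x^3 + 10x^2 + (32/3)x + 11/3


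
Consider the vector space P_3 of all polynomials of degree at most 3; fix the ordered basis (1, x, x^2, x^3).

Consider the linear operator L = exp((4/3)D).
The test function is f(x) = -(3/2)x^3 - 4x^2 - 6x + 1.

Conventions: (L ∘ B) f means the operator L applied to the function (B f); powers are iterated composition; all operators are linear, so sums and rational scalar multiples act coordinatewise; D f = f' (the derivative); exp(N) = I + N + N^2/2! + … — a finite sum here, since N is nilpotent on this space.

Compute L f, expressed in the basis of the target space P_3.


the result is g(x) = -(3/2)x^3 - 10x^2 - (74/3)x - 53/3

order-1 term: -6x^2 - (32/3)x - 8
order-2 term: -8x - 64/9
order-3 term: -32/9
the series for exp((4/3)D) f terminates at order 3
exp((4/3)D) f = -(3/2)x^3 - 10x^2 - (74/3)x - 53/3


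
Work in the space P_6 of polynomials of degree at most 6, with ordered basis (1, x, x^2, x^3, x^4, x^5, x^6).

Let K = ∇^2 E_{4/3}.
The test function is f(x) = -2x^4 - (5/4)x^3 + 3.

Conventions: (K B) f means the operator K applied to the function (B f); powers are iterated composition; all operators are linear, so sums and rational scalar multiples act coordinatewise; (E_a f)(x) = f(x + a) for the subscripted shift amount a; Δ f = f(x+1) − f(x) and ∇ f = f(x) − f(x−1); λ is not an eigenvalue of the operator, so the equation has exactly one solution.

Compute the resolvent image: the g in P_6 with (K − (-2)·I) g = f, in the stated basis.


write g with unknown coordinates in the stated basis and equate coefficients in (K − (-2)·I) g = f
solving from the highest basis element down gives g = -x^4 - (5/8)x^3 + 6x^2 + (47/8)x - 53/24
check: K g = -12x^2 - (47/4)x + 89/12
so K g − (-2)·g = -2x^4 - (5/4)x^3 + 3 = f ✓

g(x) = -x^4 - (5/8)x^3 + 6x^2 + (47/8)x - 53/24


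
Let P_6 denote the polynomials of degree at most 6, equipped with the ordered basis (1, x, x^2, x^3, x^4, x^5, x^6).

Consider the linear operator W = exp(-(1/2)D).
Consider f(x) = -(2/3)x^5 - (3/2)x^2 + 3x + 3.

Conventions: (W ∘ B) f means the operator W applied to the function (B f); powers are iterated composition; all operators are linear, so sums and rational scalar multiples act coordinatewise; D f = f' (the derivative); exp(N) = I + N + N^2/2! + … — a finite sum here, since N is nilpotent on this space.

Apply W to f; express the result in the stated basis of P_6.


the image equals g(x) = -(2/3)x^5 + (5/3)x^4 - (5/3)x^3 - (2/3)x^2 + (103/24)x + 55/48

order-1 term: (5/3)x^4 + (3/2)x - 3/2
order-2 term: -(5/3)x^3 - 3/8
order-3 term: (5/6)x^2
order-4 term: -(5/24)x
order-5 term: 1/48
the series for exp(-(1/2)D) f terminates at order 5
exp(-(1/2)D) f = -(2/3)x^5 + (5/3)x^4 - (5/3)x^3 - (2/3)x^2 + (103/24)x + 55/48


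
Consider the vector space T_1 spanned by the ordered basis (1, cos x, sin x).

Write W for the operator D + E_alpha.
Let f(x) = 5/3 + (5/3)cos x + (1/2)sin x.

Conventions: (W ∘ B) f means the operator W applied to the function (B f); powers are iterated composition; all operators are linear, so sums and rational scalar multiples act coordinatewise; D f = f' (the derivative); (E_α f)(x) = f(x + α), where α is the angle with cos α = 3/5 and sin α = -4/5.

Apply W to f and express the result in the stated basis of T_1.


g(x) = 5/3 + (11/10)cos x - (1/30)sin x

D f = (1/2)cos x - (5/3)sin x
E_alpha f = 5/3 + (3/5)cos x + (49/30)sin x
(D + E_alpha) f = 5/3 + (11/10)cos x - (1/30)sin x


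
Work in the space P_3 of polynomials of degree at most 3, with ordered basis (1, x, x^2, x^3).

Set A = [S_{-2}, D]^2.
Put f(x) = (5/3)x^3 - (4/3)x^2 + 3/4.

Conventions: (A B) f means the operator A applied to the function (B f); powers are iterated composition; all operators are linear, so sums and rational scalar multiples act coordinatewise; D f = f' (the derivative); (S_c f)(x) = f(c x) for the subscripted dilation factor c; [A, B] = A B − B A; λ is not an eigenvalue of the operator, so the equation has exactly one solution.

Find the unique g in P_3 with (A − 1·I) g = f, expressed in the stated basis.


write g with unknown coordinates in the stated basis and equate coefficients in (A − 1·I) g = f
solving from the highest basis element down gives g = -(5/3)x^3 + (4/3)x^2 + 720x - 195/4
check: A g = 720x - 48
so A g − 1·g = (5/3)x^3 - (4/3)x^2 + 3/4 = f ✓

g(x) = -(5/3)x^3 + (4/3)x^2 + 720x - 195/4


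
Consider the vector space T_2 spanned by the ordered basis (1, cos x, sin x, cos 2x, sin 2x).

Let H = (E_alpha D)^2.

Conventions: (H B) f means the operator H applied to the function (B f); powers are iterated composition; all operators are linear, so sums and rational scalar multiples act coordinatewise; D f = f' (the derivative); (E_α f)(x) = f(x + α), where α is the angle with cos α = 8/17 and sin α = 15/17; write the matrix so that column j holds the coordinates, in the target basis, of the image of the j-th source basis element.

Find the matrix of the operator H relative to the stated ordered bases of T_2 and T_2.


image of 1: 0
image of cos x: (161/289)cos x + (240/289)sin x
image of sin x: -(240/289)cos x + (161/289)sin x
image of cos 2x: (126716/83521)cos 2x - (309120/83521)sin 2x
image of sin 2x: (309120/83521)cos 2x + (126716/83521)sin 2x
each image's coordinates form column j of the matrix

the matrix is [[0, 0, 0, 0, 0]; [0, 161/289, -240/289, 0, 0]; [0, 240/289, 161/289, 0, 0]; [0, 0, 0, 126716/83521, 309120/83521]; [0, 0, 0, -309120/83521, 126716/83521]] (rows listed top to bottom)


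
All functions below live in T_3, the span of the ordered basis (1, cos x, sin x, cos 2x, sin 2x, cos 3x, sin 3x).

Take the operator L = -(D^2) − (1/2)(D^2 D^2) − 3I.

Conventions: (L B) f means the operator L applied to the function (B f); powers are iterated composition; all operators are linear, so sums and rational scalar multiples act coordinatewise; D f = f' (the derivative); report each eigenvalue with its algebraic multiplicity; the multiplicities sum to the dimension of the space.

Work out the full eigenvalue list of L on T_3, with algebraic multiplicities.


λ = -69/2 (multiplicity 2), λ = -7 (multiplicity 2), λ = -3 (multiplicity 1), λ = -5/2 (multiplicity 2)

image of 1: -3
image of cos x: -(5/2)cos x
image of sin x: -(5/2)sin x
image of cos 2x: -7cos 2x
image of sin 2x: -7sin 2x
image of cos 3x: -(69/2)cos 3x
image of sin 3x: -(69/2)sin 3x
the matrix is diagonal; its diagonal is (-3, -5/2, -5/2, -7, -7, -69/2, -69/2)
for a triangular matrix the eigenvalues are the diagonal entries, with algebraic multiplicity their repetition count


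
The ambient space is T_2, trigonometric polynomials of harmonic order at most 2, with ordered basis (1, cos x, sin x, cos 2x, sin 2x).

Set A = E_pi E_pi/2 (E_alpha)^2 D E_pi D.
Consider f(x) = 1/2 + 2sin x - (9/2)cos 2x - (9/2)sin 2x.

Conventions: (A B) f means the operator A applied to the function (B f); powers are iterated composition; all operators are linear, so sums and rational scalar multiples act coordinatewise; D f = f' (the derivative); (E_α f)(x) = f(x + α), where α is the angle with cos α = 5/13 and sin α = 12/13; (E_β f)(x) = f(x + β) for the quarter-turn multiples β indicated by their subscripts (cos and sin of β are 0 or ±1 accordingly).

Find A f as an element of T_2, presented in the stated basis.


D f = 2cos x - 9cos 2x + 9sin 2x
E_pi D f = -2cos x - 9cos 2x + 9sin 2x
D E_pi D f = 2sin x + 18cos 2x + 18sin 2x
E_alpha (D E_pi D) f = (24/13)cos x + (10/13)sin x + (18/169)cos 2x - (4302/169)sin 2x
E_alpha E_alpha (D E_pi D) f = (240/169)cos x - (238/169)sin x - (518382/28561)cos 2x + (509778/28561)sin 2x
E_pi/2 (E_alpha)^2 (D E_pi D) f = -(238/169)cos x - (240/169)sin x + (518382/28561)cos 2x - (509778/28561)sin 2x
E_pi E_pi/2 (E_alpha)^2 (D E_pi D) f = (238/169)cos x + (240/169)sin x + (518382/28561)cos 2x - (509778/28561)sin 2x

the result is g(x) = (238/169)cos x + (240/169)sin x + (518382/28561)cos 2x - (509778/28561)sin 2x


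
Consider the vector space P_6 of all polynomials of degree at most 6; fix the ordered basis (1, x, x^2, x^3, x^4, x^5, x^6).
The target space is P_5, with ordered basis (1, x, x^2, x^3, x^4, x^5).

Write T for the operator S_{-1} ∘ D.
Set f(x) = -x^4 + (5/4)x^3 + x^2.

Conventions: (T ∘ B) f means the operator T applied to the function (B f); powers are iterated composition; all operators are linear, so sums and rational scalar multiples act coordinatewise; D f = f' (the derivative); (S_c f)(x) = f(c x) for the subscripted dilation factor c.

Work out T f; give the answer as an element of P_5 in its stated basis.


the result is g(x) = 4x^3 + (15/4)x^2 - 2x

D f = -4x^3 + (15/4)x^2 + 2x
S_{-1} D f = 4x^3 + (15/4)x^2 - 2x


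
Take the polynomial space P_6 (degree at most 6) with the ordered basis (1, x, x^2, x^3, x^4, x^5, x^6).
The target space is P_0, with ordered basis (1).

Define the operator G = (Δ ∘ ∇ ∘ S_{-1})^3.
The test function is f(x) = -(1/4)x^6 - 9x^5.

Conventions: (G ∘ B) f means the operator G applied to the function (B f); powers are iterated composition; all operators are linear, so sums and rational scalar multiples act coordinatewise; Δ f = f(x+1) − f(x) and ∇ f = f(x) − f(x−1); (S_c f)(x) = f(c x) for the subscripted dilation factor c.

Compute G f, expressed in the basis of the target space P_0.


S_{-1} f = -(1/4)x^6 + 9x^5
∇ S_{-1} f = -(3/2)x^5 + (195/4)x^4 - 95x^3 + (375/4)x^2 - (93/2)x + 37/4
Δ (∇ ∘ S_{-1}) f = -(15/2)x^4 + 180x^3 - (15/2)x^2 + 90x - 1/2
S_{-1} (Δ ∘ ∇ ∘ S_{-1}) f = -(15/2)x^4 - 180x^3 - (15/2)x^2 - 90x - 1/2
∇ S_{-1} (Δ ∘ ∇ ∘ S_{-1}) f = -30x^3 - 495x^2 + 495x - 255
Δ (∇ ∘ S_{-1}) (Δ ∘ ∇ ∘ S_{-1}) f = -90x^2 - 1080x - 30
S_{-1} (Δ ∘ ∇ ∘ S_{-1}) (Δ ∘ ∇ ∘ S_{-1}) f = -90x^2 + 1080x - 30
∇ S_{-1} (Δ ∘ ∇ ∘ S_{-1}) (Δ ∘ ∇ ∘ S_{-1}) f = -180x + 1170
Δ (∇ ∘ S_{-1}) (Δ ∘ ∇ ∘ S_{-1}) (Δ ∘ ∇ ∘ S_{-1}) f = -180

the image equals g(x) = -180


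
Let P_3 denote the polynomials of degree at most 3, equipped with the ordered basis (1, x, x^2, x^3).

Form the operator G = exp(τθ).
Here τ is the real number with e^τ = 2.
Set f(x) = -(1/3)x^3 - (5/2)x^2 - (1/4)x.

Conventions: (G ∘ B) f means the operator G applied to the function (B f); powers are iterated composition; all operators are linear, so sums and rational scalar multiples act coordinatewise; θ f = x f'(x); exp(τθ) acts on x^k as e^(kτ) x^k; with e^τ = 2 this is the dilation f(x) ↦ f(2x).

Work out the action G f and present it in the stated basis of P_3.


g(x) = -(8/3)x^3 - 10x^2 - (1/2)x

exp(τθ) x^k = e^(kτ) x^k; with e^τ = 2 this sends x^k to 2^k x^k
x ↦ 2 x
x^2 ↦ 4 x^2
x^3 ↦ 8 x^3
applying this coordinatewise to f: exp(τθ) f = -(8/3)x^3 - 10x^2 - (1/2)x


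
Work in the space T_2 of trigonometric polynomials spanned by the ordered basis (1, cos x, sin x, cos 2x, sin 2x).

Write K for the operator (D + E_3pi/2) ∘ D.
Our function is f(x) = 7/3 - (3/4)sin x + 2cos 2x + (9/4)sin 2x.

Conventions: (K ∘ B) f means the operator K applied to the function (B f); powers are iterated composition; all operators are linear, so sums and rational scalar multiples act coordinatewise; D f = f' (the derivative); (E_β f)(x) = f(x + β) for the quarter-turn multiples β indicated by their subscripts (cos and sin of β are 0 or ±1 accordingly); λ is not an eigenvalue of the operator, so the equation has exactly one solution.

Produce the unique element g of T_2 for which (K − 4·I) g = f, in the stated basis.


g(x) = -7/12 + (3/16)sin x - (23/136)cos 2x - (11/34)sin 2x

write g with unknown coordinates in the stated basis and equate coefficients in (K − 4·I) g = f
solving from the highest basis element down gives g = -7/12 + (3/16)sin x - (23/136)cos 2x - (11/34)sin 2x
check: K g = (45/34)cos 2x + (65/68)sin 2x
so K g − 4·g = 7/3 - (3/4)sin x + 2cos 2x + (9/4)sin 2x = f ✓


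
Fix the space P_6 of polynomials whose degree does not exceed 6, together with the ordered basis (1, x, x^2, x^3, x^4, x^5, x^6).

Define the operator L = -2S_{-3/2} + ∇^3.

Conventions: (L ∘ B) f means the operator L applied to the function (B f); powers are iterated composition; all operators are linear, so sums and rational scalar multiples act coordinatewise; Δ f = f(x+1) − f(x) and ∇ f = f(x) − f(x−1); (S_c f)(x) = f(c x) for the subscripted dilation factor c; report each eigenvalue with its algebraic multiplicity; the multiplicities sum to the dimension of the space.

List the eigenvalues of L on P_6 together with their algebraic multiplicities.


image of 1: -2
image of x: 3x
image of x^2: -(9/2)x^2
image of x^3: (27/4)x^3 + 6
image of x^4: -(81/8)x^4 + 24x - 36
image of x^5: (243/16)x^5 + 60x^2 - 180x + 150
image of x^6: -(729/32)x^6 + 120x^3 - 540x^2 + 900x - 540
the matrix is upper triangular; its diagonal is (-2, 3, -9/2, 27/4, -81/8, 243/16, -729/32)
for a triangular matrix the eigenvalues are the diagonal entries, with algebraic multiplicity their repetition count

λ = -729/32 (multiplicity 1), λ = -81/8 (multiplicity 1), λ = -9/2 (multiplicity 1), λ = -2 (multiplicity 1), λ = 3 (multiplicity 1), λ = 27/4 (multiplicity 1), λ = 243/16 (multiplicity 1)


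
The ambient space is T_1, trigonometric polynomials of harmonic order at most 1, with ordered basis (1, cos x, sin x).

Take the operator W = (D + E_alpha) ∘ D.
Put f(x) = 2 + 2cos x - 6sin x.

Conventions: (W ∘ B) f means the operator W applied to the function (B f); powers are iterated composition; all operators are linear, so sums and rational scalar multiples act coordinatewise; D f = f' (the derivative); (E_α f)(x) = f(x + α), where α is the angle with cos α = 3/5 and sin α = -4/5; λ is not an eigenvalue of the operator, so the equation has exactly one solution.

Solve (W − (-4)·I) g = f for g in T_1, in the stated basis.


write g with unknown coordinates in the stated basis and equate coefficients in (W − (-4)·I) g = f
solving from the highest basis element down gives g = 1/2 + (28/37)cos x - (54/37)sin x
check: W g = -(38/37)cos x - (6/37)sin x
so W g − (-4)·g = 2 + 2cos x - 6sin x = f ✓

g(x) = 1/2 + (28/37)cos x - (54/37)sin x
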